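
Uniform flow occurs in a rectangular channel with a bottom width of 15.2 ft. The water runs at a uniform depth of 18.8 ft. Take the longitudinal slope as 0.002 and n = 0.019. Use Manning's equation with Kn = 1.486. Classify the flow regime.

Flow area A = b·y = 15.2 × 18.8 = 285.8 ft². Wetted perimeter P = b + 2y = 15.2 + 2×18.8 = 52.8 ft.
Hydraulic radius R = A/P = 285.8/52.8 = 5.412 ft.
V = (1.486/n) R^(2/3) √S = (1.486/0.019) × 5.412^(2/3) × √0.002 = 10.78 ft/s. Hydraulic depth D_h = A/T = 285.8/15.2 = 18.8 ft.
Froude number Fr = V/√(g·D_h) = 10.78/√(32.2×18.8) = 0.438, which is less than 1, so the flow is subcritical.

subcritical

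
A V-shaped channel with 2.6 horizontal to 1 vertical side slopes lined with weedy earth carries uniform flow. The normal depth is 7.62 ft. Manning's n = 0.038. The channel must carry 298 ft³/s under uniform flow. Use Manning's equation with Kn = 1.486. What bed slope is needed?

S = 0.000469

For a triangular section with side slope z = 2.6: A = zy² = 2.6×7.62² = 151 ft²; P = 2y√(1+z²) = 2×7.62×2.786 = 42.45 ft.
Hydraulic radius R = A/P = 151/42.45 = 3.556 ft.
From Manning's equation, S = [nQ / (1.486 A R^(2/3))]² = [0.038 × 298 / (1.486 × 151 × 3.556^(2/3))]² = 0.000469.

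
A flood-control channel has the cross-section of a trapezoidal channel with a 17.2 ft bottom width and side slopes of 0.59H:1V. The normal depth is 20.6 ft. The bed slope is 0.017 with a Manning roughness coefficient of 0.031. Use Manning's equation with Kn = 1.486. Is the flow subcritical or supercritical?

With bottom width b = 17.2 ft and side slope z = 0.59: A = (b + zy)y = (17.2 + 0.59×20.6)×20.6 = 604.7 ft²; P = b + 2y√(1+z²) = 17.2 + 2×20.6×1.161 = 65.04 ft.
Hydraulic radius R = A/P = 604.7/65.04 = 9.298 ft.
V = (1.486/n) R^(2/3) √S = (1.486/0.031) × 9.298^(2/3) × √0.017 = 27.64 ft/s. Hydraulic depth D_h = A/T = 604.7/41.51 = 14.57 ft.
Froude number Fr = V/√(g·D_h) = 27.64/√(32.2×14.57) = 1.28, which is greater than 1, so the flow is supercritical.

supercritical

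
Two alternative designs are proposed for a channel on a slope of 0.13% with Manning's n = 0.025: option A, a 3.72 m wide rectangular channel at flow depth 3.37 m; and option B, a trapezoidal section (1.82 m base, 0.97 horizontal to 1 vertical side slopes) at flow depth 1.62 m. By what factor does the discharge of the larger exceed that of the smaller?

Channel A: Flow area A = b·y = 3.72 × 3.37 = 12.54 m². Wetted perimeter P = b + 2y = 3.72 + 2×3.37 = 10.46 m. Hydraulic radius R = A/P = 12.54/10.46 = 1.199 m. Q_A = (1/0.025)·12.54·1.199^(2/3)·√0.0013 = 20.4 m³/s.
Channel B: With bottom width b = 1.82 m and side slope z = 0.97: A = (b + zy)y = (1.82 + 0.97×1.62)×1.62 = 5.494 m²; P = b + 2y√(1+z²) = 1.82 + 2×1.62×1.393 = 6.334 m. Hydraulic radius R = A/P = 5.494/6.334 = 0.8674 m. Q_B = (1/0.025)·5.494·0.8674^(2/3)·√0.0013 = 7.207 m³/s.
The larger discharge is 20.4 m³/s and the smaller is 7.207 m³/s; the ratio is 2.83.

2.83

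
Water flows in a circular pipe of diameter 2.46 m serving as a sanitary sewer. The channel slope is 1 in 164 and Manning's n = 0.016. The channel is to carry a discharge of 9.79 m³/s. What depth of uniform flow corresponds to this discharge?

Manning's equation rearranged: A R^(2/3) = nQ / (1·√S) = 0.016 × 9.79 / (√0.006098) = 2.006.
Trying y = 1.68 m: A R^(2/3) = 2.785 — high.
Trying y = 0.973 m: A R^(2/3) = 1.135 — low.
Trying y = 1.35 m: A R^(2/3) = 2.006 — close enough.

y_n = 1.35 m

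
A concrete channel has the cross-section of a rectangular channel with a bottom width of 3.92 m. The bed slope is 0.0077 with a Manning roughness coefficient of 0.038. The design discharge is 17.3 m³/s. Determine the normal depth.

y_n = 1.94 m

Manning's equation rearranged: A R^(2/3) = nQ / (1·√S) = 0.038 × 17.3 / (√0.0077) = 7.492.
Trying y = 1.58 m: A R^(2/3) = 5.665 — short.
Trying y = 1.94 m: A R^(2/3) = 7.477 — ≈ 7.492.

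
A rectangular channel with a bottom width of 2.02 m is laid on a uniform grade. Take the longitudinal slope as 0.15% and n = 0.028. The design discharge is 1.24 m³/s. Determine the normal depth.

Manning's equation rearranged: A R^(2/3) = nQ / (1·√S) = 0.028 × 1.24 / (√0.0015) = 0.8965.
At y = 0.853 m: A R^(2/3) = 1.03 — high.
At y = 0.691 m: A R^(2/3) = 0.7707 — low.
At y = 0.771 m: A R^(2/3) = 0.8972 — close enough.

y_n = 0.771 m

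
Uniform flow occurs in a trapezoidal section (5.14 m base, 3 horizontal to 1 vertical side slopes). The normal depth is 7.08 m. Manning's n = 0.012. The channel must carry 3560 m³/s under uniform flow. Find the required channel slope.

S = 0.00901

With bottom width b = 5.14 m and side slope z = 3: A = (b + zy)y = (5.14 + 3×7.08)×7.08 = 186.8 m²; P = b + 2y√(1+z²) = 5.14 + 2×7.08×3.162 = 49.92 m.
Hydraulic radius R = A/P = 186.8/49.92 = 3.742 m.
From Manning's equation, S = [nQ / (1 A R^(2/3))]² = [0.012 × 3560 / (1 × 186.8 × 3.742^(2/3))]² = 0.00901.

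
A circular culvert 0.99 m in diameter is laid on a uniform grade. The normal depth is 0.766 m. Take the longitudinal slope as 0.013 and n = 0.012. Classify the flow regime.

supercritical

For a circular section of diameter D = 0.99 m at depth y = 0.766 m, the central angle is θ = 2 arccos(1 − 2y/D) = 4.3 rad. Then A = (D²/8)(θ − sin θ) = 0.6391 m² and P = Dθ/2 = 2.129 m.
Hydraulic radius R = A/P = 0.6391/2.129 = 0.3002 m.
V = (1/n) R^(2/3) √S = (1/0.012) × 0.3002^(2/3) × √0.013 = 4.26 m/s. Hydraulic depth D_h = A/T = 0.6391/0.8285 = 0.7714 m.
Froude number Fr = V/√(g·D_h) = 4.26/√(9.81×0.7714) = 1.55, which is greater than 1, so the flow is supercritical.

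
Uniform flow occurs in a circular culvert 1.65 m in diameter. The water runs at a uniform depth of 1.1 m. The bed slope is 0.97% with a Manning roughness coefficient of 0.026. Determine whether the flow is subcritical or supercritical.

For a circular section of diameter D = 1.65 m at depth y = 1.1 m, the central angle is θ = 2 arccos(1 − 2y/D) = 3.821 rad. Then A = (D²/8)(θ − sin θ) = 1.514 m² and P = Dθ/2 = 3.153 m.
Hydraulic radius R = A/P = 1.514/3.153 = 0.4803 m.
V = (1/n) R^(2/3) √S = (1/0.026) × 0.4803^(2/3) × √0.0097 = 2.323 m/s. Hydraulic depth D_h = A/T = 1.514/1.556 = 0.9734 m.
Froude number Fr = V/√(g·D_h) = 2.323/√(9.81×0.9734) = 0.752, which is less than 1, so the flow is subcritical.

subcritical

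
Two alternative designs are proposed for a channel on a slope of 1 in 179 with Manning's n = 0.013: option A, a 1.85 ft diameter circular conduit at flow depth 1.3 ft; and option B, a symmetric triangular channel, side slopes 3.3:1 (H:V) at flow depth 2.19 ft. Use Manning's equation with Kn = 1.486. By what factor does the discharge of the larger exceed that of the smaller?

12.1

Channel A: For a circular section of diameter D = 1.85 ft at depth y = 1.3 ft, the central angle is θ = 2 arccos(1 − 2y/D) = 3.976 rad. Then A = (D²/8)(θ − sin θ) = 2.018 ft² and P = Dθ/2 = 3.678 ft. Hydraulic radius R = A/P = 2.018/3.678 = 0.5487 ft. Q_A = (1.486/0.013)·2.018·0.5487^(2/3)·√0.005587 = 11.56 ft³/s.
Channel B: For a triangular section with side slope z = 3.3: A = zy² = 3.3×2.19² = 15.83 ft²; P = 2y√(1+z²) = 2×2.19×3.448 = 15.1 ft. Hydraulic radius R = A/P = 15.83/15.1 = 1.048 ft. Q_B = (1.486/0.013)·15.83·1.048^(2/3)·√0.005587 = 139.5 ft³/s.
The larger discharge is 139.5 ft³/s and the smaller is 11.56 ft³/s; the ratio is 12.1.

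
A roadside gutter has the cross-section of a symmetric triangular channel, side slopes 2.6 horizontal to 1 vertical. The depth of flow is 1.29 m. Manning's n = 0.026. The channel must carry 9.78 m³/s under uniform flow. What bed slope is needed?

S = 0.00679

For a triangular section with side slope z = 2.6: A = zy² = 2.6×1.29² = 4.327 m²; P = 2y√(1+z²) = 2×1.29×2.786 = 7.187 m.
Hydraulic radius R = A/P = 4.327/7.187 = 0.602 m.
From Manning's equation, S = [nQ / (1 A R^(2/3))]² = [0.026 × 9.78 / (1 × 4.327 × 0.602^(2/3))]² = 0.00679.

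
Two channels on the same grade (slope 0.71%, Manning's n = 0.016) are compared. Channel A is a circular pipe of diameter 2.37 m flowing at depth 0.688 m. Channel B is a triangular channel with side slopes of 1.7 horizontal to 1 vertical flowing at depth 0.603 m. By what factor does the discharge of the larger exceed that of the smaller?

2.27

Channel A: For a circular section of diameter D = 2.37 m at depth y = 0.688 m, the central angle is θ = 2 arccos(1 − 2y/D) = 2.276 rad. Then A = (D²/8)(θ − sin θ) = 1.063 m² and P = Dθ/2 = 2.697 m. Hydraulic radius R = A/P = 1.063/2.697 = 0.3943 m. Q_A = (1/0.016)·1.063·0.3943^(2/3)·√0.0071 = 3.011 m³/s.
Channel B: For a triangular section with side slope z = 1.7: A = zy² = 1.7×0.603² = 0.6181 m²; P = 2y√(1+z²) = 2×0.603×1.972 = 2.379 m. Hydraulic radius R = A/P = 0.6181/2.379 = 0.2599 m. Q_B = (1/0.016)·0.6181·0.2599^(2/3)·√0.0071 = 1.326 m³/s.
The larger discharge is 3.011 m³/s and the smaller is 1.326 m³/s; the ratio is 2.27.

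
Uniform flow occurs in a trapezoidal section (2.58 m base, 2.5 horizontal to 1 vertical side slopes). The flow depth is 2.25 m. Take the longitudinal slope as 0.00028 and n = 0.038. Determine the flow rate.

Q = 9.46 m³/s

With bottom width b = 2.58 m and side slope z = 2.5: A = (b + zy)y = (2.58 + 2.5×2.25)×2.25 = 18.46 m²; P = b + 2y√(1+z²) = 2.58 + 2×2.25×2.693 = 14.7 m.
Hydraulic radius R = A/P = 18.46/14.7 = 1.256 m.
Manning's equation: Q = (1/n) A R^(2/3) S^(1/2) = (1/0.038) × 18.46 × 1.256^(2/3) × 0.00028^(1/2) = 9.46 m³/s.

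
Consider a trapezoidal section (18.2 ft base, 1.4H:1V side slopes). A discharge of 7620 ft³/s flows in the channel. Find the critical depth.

y_c = 12.8 ft

At critical depth, Q² T / (g A³) = 1, i.e. A³/T = Q²/g = 7620²/32.2 = 1803000.
Trying y = 14.2 ft: A³/T = 2728000 — too large.
Trying y = 11 ft: A³/T = 1030000 — too small.
Trying y = 12.8 ft: A³/T = 1829000 — matches.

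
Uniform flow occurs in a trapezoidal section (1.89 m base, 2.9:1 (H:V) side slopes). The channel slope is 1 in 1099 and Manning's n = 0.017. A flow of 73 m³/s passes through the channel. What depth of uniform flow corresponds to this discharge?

y_n = 2.95 m

Manning's equation rearranged: A R^(2/3) = nQ / (1·√S) = 0.017 × 73 / (√0.0009099) = 41.14.
At y = 3.45 m: A R^(2/3) = 60.27 — too large.
At y = 2.16 m: A R^(2/3) = 19.48 — too small.
At y = 2.95 m: A R^(2/3) = 41.12 — close enough.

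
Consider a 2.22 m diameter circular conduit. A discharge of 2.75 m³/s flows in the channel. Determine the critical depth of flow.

y_c = 0.762 m

At critical depth, Q² T / (g A³) = 1, i.e. A³/T = Q²/g = 2.75²/9.81 = 0.7709.
At y = 0.918 m: A³/T = 1.579 — over.
At y = 0.595 m: A³/T = 0.2955 — short.
At y = 0.762 m: A³/T = 0.7708 — ≈ 0.7709.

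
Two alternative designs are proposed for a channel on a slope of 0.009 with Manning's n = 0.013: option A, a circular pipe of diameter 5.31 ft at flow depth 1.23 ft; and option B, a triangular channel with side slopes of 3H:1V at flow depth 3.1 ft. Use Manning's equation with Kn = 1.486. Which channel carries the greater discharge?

channel B

Channel A: For a circular section of diameter D = 5.31 ft at depth y = 1.23 ft, the central angle is θ = 2 arccos(1 − 2y/D) = 2.008 rad. Then A = (D²/8)(θ − sin θ) = 3.887 ft² and P = Dθ/2 = 5.333 ft. Hydraulic radius R = A/P = 3.887/5.333 = 0.7289 ft. Q_A = (1.486/0.013)·3.887·0.7289^(2/3)·√0.009 = 34.14 ft³/s.
Channel B: For a triangular section with side slope z = 3: A = zy² = 3×3.1² = 28.83 ft²; P = 2y√(1+z²) = 2×3.1×3.162 = 19.61 ft. Hydraulic radius R = A/P = 28.83/19.61 = 1.47 ft. Q_B = (1.486/0.013)·28.83·1.47^(2/3)·√0.009 = 404.3 ft³/s.
Q_A = 34.14 ft³/s vs Q_B = 404.3 ft³/s, so channel B carries more.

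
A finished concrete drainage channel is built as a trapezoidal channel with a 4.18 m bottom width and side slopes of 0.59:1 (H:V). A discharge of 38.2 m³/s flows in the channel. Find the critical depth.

y_c = 1.86 m

At critical depth, Q² T / (g A³) = 1, i.e. A³/T = Q²/g = 38.2²/9.81 = 148.8.
At y = 1.39 m: A³/T = 57.68 — too small.
At y = 2.21 m: A³/T = 262.3 — too large.
At y = 1.86 m: A³/T = 148.4 — close enough.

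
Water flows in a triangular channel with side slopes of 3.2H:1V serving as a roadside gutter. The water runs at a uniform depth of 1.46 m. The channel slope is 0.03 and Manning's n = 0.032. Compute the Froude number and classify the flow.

For a triangular section with side slope z = 3.2: A = zy² = 3.2×1.46² = 6.821 m²; P = 2y√(1+z²) = 2×1.46×3.353 = 9.79 m.
Hydraulic radius R = A/P = 6.821/9.79 = 0.6968 m.
V = (1/n) R^(2/3) √S = (1/0.032) × 0.6968^(2/3) × √0.03 = 4.254 m/s. Hydraulic depth D_h = A/T = 6.821/9.344 = 0.73 m.
Froude number Fr = V/√(g·D_h) = 4.254/√(9.81×0.73) = 1.59, which is greater than 1, so the flow is supercritical.

supercritical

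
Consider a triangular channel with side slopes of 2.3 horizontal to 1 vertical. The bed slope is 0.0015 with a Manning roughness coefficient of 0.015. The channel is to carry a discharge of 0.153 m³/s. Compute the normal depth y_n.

Manning's equation rearranged: A R^(2/3) = nQ / (1·√S) = 0.015 × 0.153 / (√0.0015) = 0.05926.
Try y = 0.384 m: A R^(2/3) = 0.1065 — over.
Try y = 0.251 m: A R^(2/3) = 0.03429 — short.
Try y = 0.308 m: A R^(2/3) = 0.05917 — ≈ 0.05926.

y_n = 0.308 m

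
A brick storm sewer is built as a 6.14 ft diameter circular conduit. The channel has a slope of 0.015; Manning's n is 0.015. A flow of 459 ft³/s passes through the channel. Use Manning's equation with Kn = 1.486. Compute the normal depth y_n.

y_n = 4.83 ft

Manning's equation rearranged: A R^(2/3) = nQ / (1.486·√S) = 0.015 × 459 / (1.486 × √0.015) = 37.83.
Trying y = 5.71 ft: A R^(2/3) = 42.36 — high.
Trying y = 3.29 ft: A R^(2/3) = 22.12 — low.
Trying y = 4.83 ft: A R^(2/3) = 37.86 — close enough.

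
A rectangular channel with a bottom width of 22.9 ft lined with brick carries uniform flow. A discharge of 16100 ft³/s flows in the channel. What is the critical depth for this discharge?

y_c = 24.9 ft

For a rectangular channel, critical depth y_c = (q²/g)^(1/3) where q = Q/b = 16100/22.9 = 703.1 ft²/s.
So y_c = (703.1²/32.2)^(1/3) = 24.9 ft.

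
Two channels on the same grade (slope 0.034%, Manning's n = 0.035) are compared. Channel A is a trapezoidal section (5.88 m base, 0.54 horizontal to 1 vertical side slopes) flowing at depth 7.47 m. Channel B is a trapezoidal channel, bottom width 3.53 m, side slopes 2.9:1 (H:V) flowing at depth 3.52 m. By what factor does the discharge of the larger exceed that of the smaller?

Channel A: With bottom width b = 5.88 m and side slope z = 0.54: A = (b + zy)y = (5.88 + 0.54×7.47)×7.47 = 74.06 m²; P = b + 2y√(1+z²) = 5.88 + 2×7.47×1.136 = 22.86 m. Hydraulic radius R = A/P = 74.06/22.86 = 3.24 m. Q_A = (1/0.035)·74.06·3.24^(2/3)·√0.00034 = 85.42 m³/s.
Channel B: With bottom width b = 3.53 m and side slope z = 2.9: A = (b + zy)y = (3.53 + 2.9×3.52)×3.52 = 48.36 m²; P = b + 2y√(1+z²) = 3.53 + 2×3.52×3.068 = 25.13 m. Hydraulic radius R = A/P = 48.36/25.13 = 1.925 m. Q_B = (1/0.035)·48.36·1.925^(2/3)·√0.00034 = 39.42 m³/s.
The larger discharge is 85.42 m³/s and the smaller is 39.42 m³/s; the ratio is 2.17.

2.17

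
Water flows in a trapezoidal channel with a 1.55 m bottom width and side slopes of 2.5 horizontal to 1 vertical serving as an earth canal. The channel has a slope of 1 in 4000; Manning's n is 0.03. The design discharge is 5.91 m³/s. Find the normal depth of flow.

y_n = 1.84 m

Manning's equation rearranged: A R^(2/3) = nQ / (1·√S) = 0.03 × 5.91 / (√0.00025) = 11.21.
Trying y = 2.3 m: A R^(2/3) = 19.01 — over.
Trying y = 1.32 m: A R^(2/3) = 5.235 — short.
Trying y = 1.84 m: A R^(2/3) = 11.22 — ≈ 11.21.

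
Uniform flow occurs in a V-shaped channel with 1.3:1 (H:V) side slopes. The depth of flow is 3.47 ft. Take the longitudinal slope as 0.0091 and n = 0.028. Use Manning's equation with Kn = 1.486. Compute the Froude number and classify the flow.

subcritical

For a triangular section with side slope z = 1.3: A = zy² = 1.3×3.47² = 15.65 ft²; P = 2y√(1+z²) = 2×3.47×1.64 = 11.38 ft.
Hydraulic radius R = A/P = 15.65/11.38 = 1.375 ft.
V = (1.486/n) R^(2/3) √S = (1.486/0.028) × 1.375^(2/3) × √0.0091 = 6.261 ft/s. Hydraulic depth D_h = A/T = 15.65/9.022 = 1.735 ft.
Froude number Fr = V/√(g·D_h) = 6.261/√(32.2×1.735) = 0.838, which is less than 1, so the flow is subcritical.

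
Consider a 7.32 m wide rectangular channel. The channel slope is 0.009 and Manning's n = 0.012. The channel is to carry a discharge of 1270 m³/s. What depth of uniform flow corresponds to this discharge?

y_n = 11.2 m

Manning's equation rearranged: A R^(2/3) = nQ / (1·√S) = 0.012 × 1270 / (√0.009) = 160.6.
At y = 8.72 m: A R^(2/3) = 120 — short.
At y = 14 m: A R^(2/3) = 208.5 — over.
At y = 11.2 m: A R^(2/3) = 161.3 — matches.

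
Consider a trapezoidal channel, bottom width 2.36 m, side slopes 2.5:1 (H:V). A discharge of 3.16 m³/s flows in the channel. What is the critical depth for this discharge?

At critical depth, Q² T / (g A³) = 1, i.e. A³/T = Q²/g = 3.16²/9.81 = 1.018.
At y = 0.608 m: A³/T = 2.431 — over.
At y = 0.476 m: A³/T = 1.018 — matches.

y_c = 0.476 m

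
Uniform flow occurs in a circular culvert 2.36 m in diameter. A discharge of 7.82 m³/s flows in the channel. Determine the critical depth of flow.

y_c = 1.29 m

At critical depth, Q² T / (g A³) = 1, i.e. A³/T = Q²/g = 7.82²/9.81 = 6.234.
Trying y = 1.01 m: A³/T = 2.445 — too small.
Trying y = 1.29 m: A³/T = 6.231 — matches.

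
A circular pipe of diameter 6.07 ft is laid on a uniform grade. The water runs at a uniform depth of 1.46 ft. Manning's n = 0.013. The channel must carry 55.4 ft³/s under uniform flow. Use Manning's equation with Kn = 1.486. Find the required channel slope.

For a circular section of diameter D = 6.07 ft at depth y = 1.46 ft, the central angle is θ = 2 arccos(1 − 2y/D) = 2.05 rad. Then A = (D²/8)(θ − sin θ) = 5.357 ft² and P = Dθ/2 = 6.223 ft.
Hydraulic radius R = A/P = 5.357/6.223 = 0.8609 ft.
From Manning's equation, S = [nQ / (1.486 A R^(2/3))]² = [0.013 × 55.4 / (1.486 × 5.357 × 0.8609^(2/3))]² = 0.00999.

S = 0.00999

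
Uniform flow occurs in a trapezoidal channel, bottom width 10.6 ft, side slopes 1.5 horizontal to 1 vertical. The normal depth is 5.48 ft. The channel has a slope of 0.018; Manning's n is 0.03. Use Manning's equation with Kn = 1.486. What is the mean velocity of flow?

V = 15 ft/s

With bottom width b = 10.6 ft and side slope z = 1.5: A = (b + zy)y = (10.6 + 1.5×5.48)×5.48 = 103.1 ft²; P = b + 2y√(1+z²) = 10.6 + 2×5.48×1.803 = 30.36 ft.
Hydraulic radius R = A/P = 103.1/30.36 = 3.397 ft.
From Manning's equation, V = (1.486/n) R^(2/3) S^(1/2) = (1.486/0.03) × 3.397^(2/3) × 0.018^(1/2) = 15 ft/s.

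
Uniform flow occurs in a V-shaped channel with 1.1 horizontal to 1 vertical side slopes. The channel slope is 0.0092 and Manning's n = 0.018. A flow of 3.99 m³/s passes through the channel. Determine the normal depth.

y_n = 1.11 m

Manning's equation rearranged: A R^(2/3) = nQ / (1·√S) = 0.018 × 3.99 / (√0.0092) = 0.7488.
Try y = 0.981 m: A R^(2/3) = 0.5386 — low.
Try y = 1.11 m: A R^(2/3) = 0.7488 — matches.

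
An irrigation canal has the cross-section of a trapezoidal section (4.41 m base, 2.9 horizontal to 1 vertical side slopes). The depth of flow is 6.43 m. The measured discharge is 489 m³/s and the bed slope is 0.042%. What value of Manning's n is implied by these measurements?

With bottom width b = 4.41 m and side slope z = 2.9: A = (b + zy)y = (4.41 + 2.9×6.43)×6.43 = 148.3 m²; P = b + 2y√(1+z²) = 4.41 + 2×6.43×3.068 = 43.86 m.
Hydraulic radius R = A/P = 148.3/43.86 = 3.38 m.
Rearranging Manning's equation: n = (1/Q) A R^(2/3) S^(1/2) = (1/489) × 148.3 × 3.38^(2/3) × √0.00042 = 0.014.

n = 0.014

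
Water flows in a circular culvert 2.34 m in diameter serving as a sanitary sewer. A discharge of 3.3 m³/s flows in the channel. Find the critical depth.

At critical depth, Q² T / (g A³) = 1, i.e. A³/T = Q²/g = 3.3²/9.81 = 1.11.
Trying y = 0.969 m: A³/T = 2.065 — over.
Trying y = 0.702 m: A³/T = 0.5957 — short.
Trying y = 0.825 m: A³/T = 1.112 — ≈ 1.11.

y_c = 0.825 m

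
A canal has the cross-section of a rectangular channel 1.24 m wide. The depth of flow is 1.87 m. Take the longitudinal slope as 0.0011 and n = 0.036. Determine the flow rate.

Q = 1.28 m³/s

Flow area A = b·y = 1.24 × 1.87 = 2.319 m². Wetted perimeter P = b + 2y = 1.24 + 2×1.87 = 4.98 m.
Hydraulic radius R = A/P = 2.319/4.98 = 0.4656 m.
Manning's equation: Q = (1/n) A R^(2/3) S^(1/2) = (1/0.036) × 2.319 × 0.4656^(2/3) × 0.0011^(1/2) = 1.28 m³/s.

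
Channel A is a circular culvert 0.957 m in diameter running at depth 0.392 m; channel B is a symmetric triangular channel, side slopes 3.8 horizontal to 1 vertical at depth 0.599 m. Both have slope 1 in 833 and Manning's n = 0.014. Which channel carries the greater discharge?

Channel A: For a circular section of diameter D = 0.957 m at depth y = 0.392 m, the central angle is θ = 2 arccos(1 − 2y/D) = 2.778 rad. Then A = (D²/8)(θ − sin θ) = 0.2773 m² and P = Dθ/2 = 1.329 m. Hydraulic radius R = A/P = 0.2773/1.329 = 0.2086 m. Q_A = (1/0.014)·0.2773·0.2086^(2/3)·√0.0012 = 0.2414 m³/s.
Channel B: For a triangular section with side slope z = 3.8: A = zy² = 3.8×0.599² = 1.363 m²; P = 2y√(1+z²) = 2×0.599×3.929 = 4.707 m. Hydraulic radius R = A/P = 1.363/4.707 = 0.2896 m. Q_B = (1/0.014)·1.363·0.2896^(2/3)·√0.0012 = 1.477 m³/s.
Q_A = 0.2414 m³/s vs Q_B = 1.477 m³/s, so channel B carries more.

channel B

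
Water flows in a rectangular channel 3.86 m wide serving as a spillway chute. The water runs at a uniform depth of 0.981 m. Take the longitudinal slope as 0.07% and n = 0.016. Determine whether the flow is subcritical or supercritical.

Flow area A = b·y = 3.86 × 0.981 = 3.787 m². Wetted perimeter P = b + 2y = 3.86 + 2×0.981 = 5.822 m.
Hydraulic radius R = A/P = 3.787/5.822 = 0.6504 m.
V = (1/n) R^(2/3) √S = (1/0.016) × 0.6504^(2/3) × √0.0007 = 1.241 m/s. Hydraulic depth D_h = A/T = 3.787/3.86 = 0.981 m.
Froude number Fr = V/√(g·D_h) = 1.241/√(9.81×0.981) = 0.4, which is less than 1, so the flow is subcritical.

subcritical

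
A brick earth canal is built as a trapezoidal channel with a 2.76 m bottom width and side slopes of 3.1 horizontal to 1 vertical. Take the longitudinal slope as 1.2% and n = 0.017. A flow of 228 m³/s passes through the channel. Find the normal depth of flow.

Manning's equation rearranged: A R^(2/3) = nQ / (1·√S) = 0.017 × 228 / (√0.012) = 35.38.
At y = 3.11 m: A R^(2/3) = 54.4 — over.
At y = 1.94 m: A R^(2/3) = 18.2 — short.
At y = 2.59 m: A R^(2/3) = 35.36 — ≈ 35.38.

y_n = 2.59 m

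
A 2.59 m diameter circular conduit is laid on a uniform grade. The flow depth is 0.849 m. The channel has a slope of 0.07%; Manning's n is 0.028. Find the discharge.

For a circular section of diameter D = 2.59 m at depth y = 0.849 m, the central angle is θ = 2 arccos(1 − 2y/D) = 2.438 rad. Then A = (D²/8)(θ − sin θ) = 1.502 m² and P = Dθ/2 = 3.158 m.
Hydraulic radius R = A/P = 1.502/3.158 = 0.4758 m.
Manning's equation: Q = (1/n) A R^(2/3) S^(1/2) = (1/0.028) × 1.502 × 0.4758^(2/3) × 0.0007^(1/2) = 0.865 m³/s.

Q = 0.865 m³/s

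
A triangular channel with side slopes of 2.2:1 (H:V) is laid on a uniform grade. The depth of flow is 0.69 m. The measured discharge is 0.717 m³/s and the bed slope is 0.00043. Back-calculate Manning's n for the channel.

For a triangular section with side slope z = 2.2: A = zy² = 2.2×0.69² = 1.047 m²; P = 2y√(1+z²) = 2×0.69×2.417 = 3.335 m.
Hydraulic radius R = A/P = 1.047/3.335 = 0.3141 m.
Rearranging Manning's equation: n = (1/Q) A R^(2/3) S^(1/2) = (1/0.717) × 1.047 × 0.3141^(2/3) × √0.00043 = 0.014.

n = 0.014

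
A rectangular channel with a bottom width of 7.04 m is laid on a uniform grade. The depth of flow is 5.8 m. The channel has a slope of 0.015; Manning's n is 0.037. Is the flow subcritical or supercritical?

subcritical

Flow area A = b·y = 7.04 × 5.8 = 40.83 m². Wetted perimeter P = b + 2y = 7.04 + 2×5.8 = 18.64 m.
Hydraulic radius R = A/P = 40.83/18.64 = 2.191 m.
V = (1/n) R^(2/3) √S = (1/0.037) × 2.191^(2/3) × √0.015 = 5.583 m/s. Hydraulic depth D_h = A/T = 40.83/7.04 = 5.8 m.
Froude number Fr = V/√(g·D_h) = 5.583/√(9.81×5.8) = 0.74, which is less than 1, so the flow is subcritical.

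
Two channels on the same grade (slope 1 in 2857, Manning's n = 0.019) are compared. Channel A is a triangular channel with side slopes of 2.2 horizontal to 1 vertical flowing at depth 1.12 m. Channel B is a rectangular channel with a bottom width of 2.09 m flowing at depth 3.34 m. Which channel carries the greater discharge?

Channel A: For a triangular section with side slope z = 2.2: A = zy² = 2.2×1.12² = 2.76 m²; P = 2y√(1+z²) = 2×1.12×2.417 = 5.413 m. Hydraulic radius R = A/P = 2.76/5.413 = 0.5098 m. Q_A = (1/0.019)·2.76·0.5098^(2/3)·√0.00035 = 1.734 m³/s.
Channel B: Flow area A = b·y = 2.09 × 3.34 = 6.981 m². Wetted perimeter P = b + 2y = 2.09 + 2×3.34 = 8.77 m. Hydraulic radius R = A/P = 6.981/8.77 = 0.796 m. Q_B = (1/0.019)·6.981·0.796^(2/3)·√0.00035 = 5.904 m³/s.
Q_A = 1.734 m³/s vs Q_B = 5.904 m³/s, so channel B carries more.

channel B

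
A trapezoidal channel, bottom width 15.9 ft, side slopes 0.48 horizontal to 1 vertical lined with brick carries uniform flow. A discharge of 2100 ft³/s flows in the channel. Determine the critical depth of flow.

At critical depth, Q² T / (g A³) = 1, i.e. A³/T = Q²/g = 2100²/32.2 = 137000.
Try y = 8.3 ft: A³/T = 188300 — too large.
Try y = 7.53 ft: A³/T = 137200 — close enough.

y_c = 7.53 ft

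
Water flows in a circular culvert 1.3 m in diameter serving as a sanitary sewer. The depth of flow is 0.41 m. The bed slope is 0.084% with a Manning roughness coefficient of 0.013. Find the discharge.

For a circular section of diameter D = 1.3 m at depth y = 0.41 m, the central angle is θ = 2 arccos(1 − 2y/D) = 2.385 rad. Then A = (D²/8)(θ − sin θ) = 0.3589 m² and P = Dθ/2 = 1.55 m.
Hydraulic radius R = A/P = 0.3589/1.55 = 0.2315 m.
Manning's equation: Q = (1/n) A R^(2/3) S^(1/2) = (1/0.013) × 0.3589 × 0.2315^(2/3) × 0.00084^(1/2) = 0.302 m³/s.

Q = 0.302 m³/s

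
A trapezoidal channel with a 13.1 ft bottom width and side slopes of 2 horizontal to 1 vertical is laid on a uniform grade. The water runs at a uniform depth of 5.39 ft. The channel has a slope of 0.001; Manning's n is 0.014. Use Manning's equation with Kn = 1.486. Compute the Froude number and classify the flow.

With bottom width b = 13.1 ft and side slope z = 2: A = (b + zy)y = (13.1 + 2×5.39)×5.39 = 128.7 ft²; P = b + 2y√(1+z²) = 13.1 + 2×5.39×2.236 = 37.2 ft.
Hydraulic radius R = A/P = 128.7/37.2 = 3.46 ft.
V = (1.486/n) R^(2/3) √S = (1.486/0.014) × 3.46^(2/3) × √0.001 = 7.678 ft/s. Hydraulic depth D_h = A/T = 128.7/34.66 = 3.714 ft.
Froude number Fr = V/√(g·D_h) = 7.678/√(32.2×3.714) = 0.702, which is less than 1, so the flow is subcritical.

subcritical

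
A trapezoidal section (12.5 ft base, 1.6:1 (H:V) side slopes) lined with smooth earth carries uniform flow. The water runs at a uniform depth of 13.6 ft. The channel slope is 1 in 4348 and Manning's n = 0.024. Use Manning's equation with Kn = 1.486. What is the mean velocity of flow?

V = 3.53 ft/s

With bottom width b = 12.5 ft and side slope z = 1.6: A = (b + zy)y = (12.5 + 1.6×13.6)×13.6 = 465.9 ft²; P = b + 2y√(1+z²) = 12.5 + 2×13.6×1.887 = 63.82 ft.
Hydraulic radius R = A/P = 465.9/63.82 = 7.301 ft.
From Manning's equation, V = (1.486/n) R^(2/3) S^(1/2) = (1.486/0.024) × 7.301^(2/3) × 0.00023^(1/2) = 3.53 ft/s.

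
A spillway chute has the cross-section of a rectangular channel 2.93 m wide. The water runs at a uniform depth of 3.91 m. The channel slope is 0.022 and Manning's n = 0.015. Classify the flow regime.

supercritical

Flow area A = b·y = 2.93 × 3.91 = 11.46 m². Wetted perimeter P = b + 2y = 2.93 + 2×3.91 = 10.75 m.
Hydraulic radius R = A/P = 11.46/10.75 = 1.066 m.
V = (1/n) R^(2/3) √S = (1/0.015) × 1.066^(2/3) × √0.022 = 10.32 m/s. Hydraulic depth D_h = A/T = 11.46/2.93 = 3.91 m.
Froude number Fr = V/√(g·D_h) = 10.32/√(9.81×3.91) = 1.67, which is greater than 1, so the flow is supercritical.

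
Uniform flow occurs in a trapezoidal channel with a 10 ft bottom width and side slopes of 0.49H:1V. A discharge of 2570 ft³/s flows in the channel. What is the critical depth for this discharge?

y_c = 10.6 ft

At critical depth, Q² T / (g A³) = 1, i.e. A³/T = Q²/g = 2570²/32.2 = 205100.
Try y = 8.69 ft: A³/T = 102700 — too small.
Try y = 11.8 ft: A³/T = 299500 — too large.
Try y = 10.6 ft: A³/T = 204900 — ≈ 205100.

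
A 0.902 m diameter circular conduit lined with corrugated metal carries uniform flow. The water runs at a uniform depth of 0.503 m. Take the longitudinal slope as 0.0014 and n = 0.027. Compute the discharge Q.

Q = 0.196 m³/s

For a circular section of diameter D = 0.902 m at depth y = 0.503 m, the central angle is θ = 2 arccos(1 − 2y/D) = 3.373 rad. Then A = (D²/8)(θ − sin θ) = 0.3663 m² and P = Dθ/2 = 1.521 m.
Hydraulic radius R = A/P = 0.3663/1.521 = 0.2408 m.
Manning's equation: Q = (1/n) A R^(2/3) S^(1/2) = (1/0.027) × 0.3663 × 0.2408^(2/3) × 0.0014^(1/2) = 0.196 m³/s.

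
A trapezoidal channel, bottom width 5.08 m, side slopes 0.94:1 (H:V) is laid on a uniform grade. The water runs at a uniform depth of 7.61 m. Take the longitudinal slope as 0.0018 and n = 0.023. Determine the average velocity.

V = 4.32 m/s

With bottom width b = 5.08 m and side slope z = 0.94: A = (b + zy)y = (5.08 + 0.94×7.61)×7.61 = 93.1 m²; P = b + 2y√(1+z²) = 5.08 + 2×7.61×1.372 = 25.97 m.
Hydraulic radius R = A/P = 93.1/25.97 = 3.585 m.
From Manning's equation, V = (1/n) R^(2/3) S^(1/2) = (1/0.023) × 3.585^(2/3) × 0.0018^(1/2) = 4.32 m/s.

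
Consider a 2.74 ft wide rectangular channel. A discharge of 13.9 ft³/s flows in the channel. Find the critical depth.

For a rectangular channel, critical depth y_c = (q²/g)^(1/3) where q = Q/b = 13.9/2.74 = 5.073 ft²/s.
So y_c = (5.073²/32.2)^(1/3) = 0.928 ft.

y_c = 0.928 ft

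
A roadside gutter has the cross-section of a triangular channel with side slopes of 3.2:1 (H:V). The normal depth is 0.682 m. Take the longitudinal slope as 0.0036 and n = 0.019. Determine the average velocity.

V = 1.49 m/s

For a triangular section with side slope z = 3.2: A = zy² = 3.2×0.682² = 1.488 m²; P = 2y√(1+z²) = 2×0.682×3.353 = 4.573 m.
Hydraulic radius R = A/P = 1.488/4.573 = 0.3255 m.
From Manning's equation, V = (1/n) R^(2/3) S^(1/2) = (1/0.019) × 0.3255^(2/3) × 0.0036^(1/2) = 1.49 m/s.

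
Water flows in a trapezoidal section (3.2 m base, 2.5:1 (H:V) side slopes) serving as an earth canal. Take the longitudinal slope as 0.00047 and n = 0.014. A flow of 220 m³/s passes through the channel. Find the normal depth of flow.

y_n = 4.91 m

Manning's equation rearranged: A R^(2/3) = nQ / (1·√S) = 0.014 × 220 / (√0.00047) = 142.1.
Trying y = 4.08 m: A R^(2/3) = 91.69 — too small.
Trying y = 5.31 m: A R^(2/3) = 171.8 — too large.
Trying y = 4.91 m: A R^(2/3) = 142.3 — ≈ 142.1.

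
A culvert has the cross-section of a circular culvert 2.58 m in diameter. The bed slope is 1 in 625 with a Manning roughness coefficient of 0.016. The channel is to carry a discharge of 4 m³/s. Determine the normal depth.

y_n = 1.15 m

Manning's equation rearranged: A R^(2/3) = nQ / (1·√S) = 0.016 × 4 / (√0.0016) = 1.6.
At y = 0.886 m: A R^(2/3) = 0.99 — too small.
At y = 1.15 m: A R^(2/3) = 1.598 — matches.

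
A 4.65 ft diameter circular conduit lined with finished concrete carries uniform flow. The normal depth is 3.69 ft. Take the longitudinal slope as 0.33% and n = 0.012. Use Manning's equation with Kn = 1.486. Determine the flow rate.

Q = 130 ft³/s

For a circular section of diameter D = 4.65 ft at depth y = 3.69 ft, the central angle is θ = 2 arccos(1 − 2y/D) = 4.397 rad. Then A = (D²/8)(θ − sin θ) = 14.45 ft² and P = Dθ/2 = 10.22 ft.
Hydraulic radius R = A/P = 14.45/10.22 = 1.414 ft.
Manning's equation: Q = (1.486/n) A R^(2/3) S^(1/2) = (1.486/0.012) × 14.45 × 1.414^(2/3) × 0.0033^(1/2) = 130 ft³/s.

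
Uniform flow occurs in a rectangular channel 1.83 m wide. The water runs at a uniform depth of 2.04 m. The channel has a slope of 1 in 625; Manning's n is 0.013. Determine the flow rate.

Q = 8.46 m³/s

Flow area A = b·y = 1.83 × 2.04 = 3.733 m². Wetted perimeter P = b + 2y = 1.83 + 2×2.04 = 5.91 m.
Hydraulic radius R = A/P = 3.733/5.91 = 0.6317 m.
Manning's equation: Q = (1/n) A R^(2/3) S^(1/2) = (1/0.013) × 3.733 × 0.6317^(2/3) × 0.0016^(1/2) = 8.46 m³/s.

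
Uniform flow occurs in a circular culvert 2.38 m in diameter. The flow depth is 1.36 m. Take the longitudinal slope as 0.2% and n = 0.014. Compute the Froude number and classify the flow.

subcritical

For a circular section of diameter D = 2.38 m at depth y = 1.36 m, the central angle is θ = 2 arccos(1 − 2y/D) = 3.428 rad. Then A = (D²/8)(θ − sin θ) = 2.628 m² and P = Dθ/2 = 4.08 m.
Hydraulic radius R = A/P = 2.628/4.08 = 0.6441 m.
V = (1/n) R^(2/3) √S = (1/0.014) × 0.6441^(2/3) × √0.002 = 2.382 m/s. Hydraulic depth D_h = A/T = 2.628/2.356 = 1.115 m.
Froude number Fr = V/√(g·D_h) = 2.382/√(9.81×1.115) = 0.72, which is less than 1, so the flow is subcritical.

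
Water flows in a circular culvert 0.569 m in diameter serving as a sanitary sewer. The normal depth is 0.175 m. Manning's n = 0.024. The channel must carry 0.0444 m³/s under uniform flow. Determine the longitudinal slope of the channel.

For a circular section of diameter D = 0.569 m at depth y = 0.175 m, the central angle is θ = 2 arccos(1 − 2y/D) = 2.351 rad. Then A = (D²/8)(θ − sin θ) = 0.06641 m² and P = Dθ/2 = 0.669 m.
Hydraulic radius R = A/P = 0.06641/0.669 = 0.09927 m.
From Manning's equation, S = [nQ / (1 A R^(2/3))]² = [0.024 × 0.0444 / (1 × 0.06641 × 0.09927^(2/3))]² = 0.0056.

S = 0.0056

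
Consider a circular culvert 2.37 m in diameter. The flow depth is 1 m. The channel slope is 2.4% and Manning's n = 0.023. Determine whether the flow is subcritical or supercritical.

For a circular section of diameter D = 2.37 m at depth y = 1 m, the central angle is θ = 2 arccos(1 − 2y/D) = 2.828 rad. Then A = (D²/8)(θ − sin θ) = 1.769 m² and P = Dθ/2 = 3.351 m.
Hydraulic radius R = A/P = 1.769/3.351 = 0.5279 m.
V = (1/n) R^(2/3) √S = (1/0.023) × 0.5279^(2/3) × √0.024 = 4.4 m/s. Hydraulic depth D_h = A/T = 1.769/2.341 = 0.7557 m.
Froude number Fr = V/√(g·D_h) = 4.4/√(9.81×0.7557) = 1.62, which is greater than 1, so the flow is supercritical.

supercritical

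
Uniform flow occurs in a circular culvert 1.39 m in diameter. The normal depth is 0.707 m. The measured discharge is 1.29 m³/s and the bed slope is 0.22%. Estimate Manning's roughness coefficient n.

For a circular section of diameter D = 1.39 m at depth y = 0.707 m, the central angle is θ = 2 arccos(1 − 2y/D) = 3.176 rad. Then A = (D²/8)(θ − sin θ) = 0.7754 m² and P = Dθ/2 = 2.207 m.
Hydraulic radius R = A/P = 0.7754/2.207 = 0.3513 m.
Rearranging Manning's equation: n = (1/Q) A R^(2/3) S^(1/2) = (1/1.29) × 0.7754 × 0.3513^(2/3) × √0.0022 = 0.014.

n = 0.014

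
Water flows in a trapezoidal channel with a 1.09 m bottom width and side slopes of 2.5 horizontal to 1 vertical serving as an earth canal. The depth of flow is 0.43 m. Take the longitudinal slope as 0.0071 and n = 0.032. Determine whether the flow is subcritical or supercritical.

With bottom width b = 1.09 m and side slope z = 2.5: A = (b + zy)y = (1.09 + 2.5×0.43)×0.43 = 0.931 m²; P = b + 2y√(1+z²) = 1.09 + 2×0.43×2.693 = 3.406 m.
Hydraulic radius R = A/P = 0.931/3.406 = 0.2734 m.
V = (1/n) R^(2/3) √S = (1/0.032) × 0.2734^(2/3) × √0.0071 = 1.109 m/s. Hydraulic depth D_h = A/T = 0.931/3.24 = 0.2873 m.
Froude number Fr = V/√(g·D_h) = 1.109/√(9.81×0.2873) = 0.661, which is less than 1, so the flow is subcritical.

subcritical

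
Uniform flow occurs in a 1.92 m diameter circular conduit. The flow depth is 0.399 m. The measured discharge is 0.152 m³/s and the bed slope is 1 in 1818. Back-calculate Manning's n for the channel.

For a circular section of diameter D = 1.92 m at depth y = 0.399 m, the central angle is θ = 2 arccos(1 − 2y/D) = 1.893 rad. Then A = (D²/8)(θ − sin θ) = 0.4354 m² and P = Dθ/2 = 1.818 m.
Hydraulic radius R = A/P = 0.4354/1.818 = 0.2396 m.
Rearranging Manning's equation: n = (1/Q) A R^(2/3) S^(1/2) = (1/0.152) × 0.4354 × 0.2396^(2/3) × √0.0005501 = 0.0259.

n = 0.0259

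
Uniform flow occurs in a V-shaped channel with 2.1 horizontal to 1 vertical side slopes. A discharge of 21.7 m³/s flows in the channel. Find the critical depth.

y_c = 1.85 m

At critical depth, Q² T / (g A³) = 1, i.e. A³/T = Q²/g = 21.7²/9.81 = 48.
Trying y = 1.31 m: A³/T = 8.507 — too small.
Trying y = 2.2 m: A³/T = 113.6 — too large.
Trying y = 1.85 m: A³/T = 47.78 — close enough.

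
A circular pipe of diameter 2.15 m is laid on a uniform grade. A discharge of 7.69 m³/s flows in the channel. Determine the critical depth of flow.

At critical depth, Q² T / (g A³) = 1, i.e. A³/T = Q²/g = 7.69²/9.81 = 6.028.
Trying y = 1.59 m: A³/T = 12.64 — over.
Trying y = 1.05 m: A³/T = 2.543 — short.
Trying y = 1.32 m: A³/T = 6.1 — close enough.

y_c = 1.32 m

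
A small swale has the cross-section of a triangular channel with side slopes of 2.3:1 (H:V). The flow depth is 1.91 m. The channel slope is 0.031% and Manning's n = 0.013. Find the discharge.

For a triangular section with side slope z = 2.3: A = zy² = 2.3×1.91² = 8.391 m²; P = 2y√(1+z²) = 2×1.91×2.508 = 9.581 m.
Hydraulic radius R = A/P = 8.391/9.581 = 0.8758 m.
Manning's equation: Q = (1/n) A R^(2/3) S^(1/2) = (1/0.013) × 8.391 × 0.8758^(2/3) × 0.00031^(1/2) = 10.4 m³/s.

Q = 10.4 m³/s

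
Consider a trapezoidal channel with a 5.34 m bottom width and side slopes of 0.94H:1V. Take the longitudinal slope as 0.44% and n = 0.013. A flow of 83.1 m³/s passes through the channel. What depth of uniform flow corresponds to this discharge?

y_n = 1.92 m

Manning's equation rearranged: A R^(2/3) = nQ / (1·√S) = 0.013 × 83.1 / (√0.0044) = 16.29.
Trying y = 2.43 m: A R^(2/3) = 24.73 — over.
Trying y = 1.49 m: A R^(2/3) = 10.47 — short.
Trying y = 1.92 m: A R^(2/3) = 16.28 — ≈ 16.29.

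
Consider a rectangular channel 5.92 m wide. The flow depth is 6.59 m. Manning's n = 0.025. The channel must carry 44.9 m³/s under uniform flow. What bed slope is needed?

S = 0.000319

Flow area A = b·y = 5.92 × 6.59 = 39.01 m². Wetted perimeter P = b + 2y = 5.92 + 2×6.59 = 19.1 m.
Hydraulic radius R = A/P = 39.01/19.1 = 2.043 m.
From Manning's equation, S = [nQ / (1 A R^(2/3))]² = [0.025 × 44.9 / (1 × 39.01 × 2.043^(2/3))]² = 0.000319.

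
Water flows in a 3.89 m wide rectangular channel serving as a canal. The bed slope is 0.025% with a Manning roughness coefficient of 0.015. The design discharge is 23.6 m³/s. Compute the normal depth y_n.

Manning's equation rearranged: A R^(2/3) = nQ / (1·√S) = 0.015 × 23.6 / (√0.00025) = 22.39.
Trying y = 5.45 m: A R^(2/3) = 26.95 — high.
Trying y = 3.77 m: A R^(2/3) = 17.32 — low.
Trying y = 4.66 m: A R^(2/3) = 22.39 — close enough.

y_n = 4.66 m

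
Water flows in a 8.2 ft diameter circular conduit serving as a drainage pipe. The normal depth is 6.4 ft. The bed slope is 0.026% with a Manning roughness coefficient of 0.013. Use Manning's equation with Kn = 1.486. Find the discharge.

For a circular section of diameter D = 8.2 ft at depth y = 6.4 ft, the central angle is θ = 2 arccos(1 − 2y/D) = 4.333 rad. Then A = (D²/8)(θ − sin θ) = 44.22 ft² and P = Dθ/2 = 17.76 ft.
Hydraulic radius R = A/P = 44.22/17.76 = 2.489 ft.
Manning's equation: Q = (1.486/n) A R^(2/3) S^(1/2) = (1.486/0.013) × 44.22 × 2.489^(2/3) × 0.00026^(1/2) = 150 ft³/s.

Q = 150 ft³/s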